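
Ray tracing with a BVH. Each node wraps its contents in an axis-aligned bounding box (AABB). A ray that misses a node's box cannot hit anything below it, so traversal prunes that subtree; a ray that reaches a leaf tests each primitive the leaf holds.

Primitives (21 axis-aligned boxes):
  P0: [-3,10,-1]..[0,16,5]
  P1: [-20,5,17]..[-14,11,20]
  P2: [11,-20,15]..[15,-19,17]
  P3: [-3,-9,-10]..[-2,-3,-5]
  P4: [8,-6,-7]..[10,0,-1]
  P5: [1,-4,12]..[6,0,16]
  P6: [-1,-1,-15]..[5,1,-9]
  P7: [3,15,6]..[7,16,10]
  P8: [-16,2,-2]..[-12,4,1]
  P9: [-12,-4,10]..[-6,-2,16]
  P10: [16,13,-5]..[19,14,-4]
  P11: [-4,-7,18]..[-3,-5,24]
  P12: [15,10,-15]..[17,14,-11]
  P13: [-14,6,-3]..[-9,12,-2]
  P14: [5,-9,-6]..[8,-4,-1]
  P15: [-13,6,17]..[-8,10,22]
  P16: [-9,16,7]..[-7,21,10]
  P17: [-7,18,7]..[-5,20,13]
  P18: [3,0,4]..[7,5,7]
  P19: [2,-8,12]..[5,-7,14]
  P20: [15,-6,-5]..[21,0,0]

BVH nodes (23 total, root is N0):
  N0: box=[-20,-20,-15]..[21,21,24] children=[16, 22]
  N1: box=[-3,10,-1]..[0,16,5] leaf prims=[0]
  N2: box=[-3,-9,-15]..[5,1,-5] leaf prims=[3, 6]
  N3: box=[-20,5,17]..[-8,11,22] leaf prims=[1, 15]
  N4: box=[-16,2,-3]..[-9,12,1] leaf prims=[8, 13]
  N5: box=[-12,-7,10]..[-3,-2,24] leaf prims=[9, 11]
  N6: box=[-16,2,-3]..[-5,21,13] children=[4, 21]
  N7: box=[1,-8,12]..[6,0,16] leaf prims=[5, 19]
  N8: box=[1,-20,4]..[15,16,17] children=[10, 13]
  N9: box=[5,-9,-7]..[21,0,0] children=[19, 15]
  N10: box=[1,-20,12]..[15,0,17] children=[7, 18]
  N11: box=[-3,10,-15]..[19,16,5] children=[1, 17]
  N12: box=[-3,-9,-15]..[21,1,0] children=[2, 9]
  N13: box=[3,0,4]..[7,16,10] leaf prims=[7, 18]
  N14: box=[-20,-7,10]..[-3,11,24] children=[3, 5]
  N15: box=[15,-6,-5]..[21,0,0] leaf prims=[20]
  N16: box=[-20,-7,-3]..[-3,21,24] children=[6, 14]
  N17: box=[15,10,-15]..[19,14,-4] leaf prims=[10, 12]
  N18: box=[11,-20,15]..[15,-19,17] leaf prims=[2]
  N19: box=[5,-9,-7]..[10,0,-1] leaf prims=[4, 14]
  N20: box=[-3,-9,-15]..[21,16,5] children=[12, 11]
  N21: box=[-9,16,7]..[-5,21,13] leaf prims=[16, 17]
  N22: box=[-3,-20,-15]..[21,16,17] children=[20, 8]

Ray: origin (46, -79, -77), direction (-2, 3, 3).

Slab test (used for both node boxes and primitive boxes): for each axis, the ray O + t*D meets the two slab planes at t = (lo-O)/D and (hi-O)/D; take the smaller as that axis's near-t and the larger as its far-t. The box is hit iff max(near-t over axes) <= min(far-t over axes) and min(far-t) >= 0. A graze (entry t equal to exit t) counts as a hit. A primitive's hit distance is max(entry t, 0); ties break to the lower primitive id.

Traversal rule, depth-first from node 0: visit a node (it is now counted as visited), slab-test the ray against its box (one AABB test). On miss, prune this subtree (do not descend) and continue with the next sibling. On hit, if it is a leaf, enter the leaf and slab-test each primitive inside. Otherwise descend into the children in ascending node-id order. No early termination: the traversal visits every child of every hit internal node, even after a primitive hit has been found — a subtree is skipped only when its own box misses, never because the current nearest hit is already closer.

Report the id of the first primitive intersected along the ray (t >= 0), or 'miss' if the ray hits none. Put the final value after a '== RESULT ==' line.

Walk:
N0 x:[25/2,33] y:[59/3,100/3] z:[62/3,101/3] -> hit [62/3,33], descend [16, 22]
  N16 x:[49/2,33] y:[24,100/3] z:[74/3,101/3] -> hit [74/3,33], descend [6, 14]
    N6 x:[51/2,31] y:[27,100/3] z:[74/3,30] -> hit [27,30], descend [4, 21]
      N4 x:[55/2,31] y:[27,91/3] z:[74/3,26] -> miss, prune
      N21 x:[51/2,55/2] y:[95/3,100/3] z:[28,30] -> miss, prune
    N14 x:[49/2,33] y:[24,30] z:[29,101/3] -> hit [29,30], descend [3, 5]
      N3 x:[27,33] y:[28,30] z:[94/3,33] -> miss, prune
      N5 x:[49/2,29] y:[24,77/3] z:[29,101/3] -> miss, prune
  N22 x:[25/2,49/2] y:[59/3,95/3] z:[62/3,94/3] -> hit [62/3,49/2], descend [8, 20]
    N8 x:[31/2,45/2] y:[59/3,95/3] z:[27,94/3] -> miss, prune
    N20 x:[25/2,49/2] y:[70/3,95/3] z:[62/3,82/3] -> hit [70/3,49/2], descend [11, 12]
      N11 x:[27/2,49/2] y:[89/3,95/3] z:[62/3,82/3] -> miss, prune
      N12 x:[25/2,49/2] y:[70/3,80/3] z:[62/3,77/3] -> hit [70/3,49/2], descend [2, 9]
        N2 x:[41/2,49/2] y:[70/3,80/3] z:[62/3,24] -> hit [70/3,24] leaf, test {P3@t=24, P6(miss)}
        N9 x:[25/2,41/2] y:[70/3,79/3] z:[70/3,77/3] -> miss, prune

order=[0, 16, 6, 4, 21, 14, 3, 5, 22, 8, 20, 11, 12, 2, 9]  |boxes|=15  |leaves|=1  hit=P3

== RESULT ==
3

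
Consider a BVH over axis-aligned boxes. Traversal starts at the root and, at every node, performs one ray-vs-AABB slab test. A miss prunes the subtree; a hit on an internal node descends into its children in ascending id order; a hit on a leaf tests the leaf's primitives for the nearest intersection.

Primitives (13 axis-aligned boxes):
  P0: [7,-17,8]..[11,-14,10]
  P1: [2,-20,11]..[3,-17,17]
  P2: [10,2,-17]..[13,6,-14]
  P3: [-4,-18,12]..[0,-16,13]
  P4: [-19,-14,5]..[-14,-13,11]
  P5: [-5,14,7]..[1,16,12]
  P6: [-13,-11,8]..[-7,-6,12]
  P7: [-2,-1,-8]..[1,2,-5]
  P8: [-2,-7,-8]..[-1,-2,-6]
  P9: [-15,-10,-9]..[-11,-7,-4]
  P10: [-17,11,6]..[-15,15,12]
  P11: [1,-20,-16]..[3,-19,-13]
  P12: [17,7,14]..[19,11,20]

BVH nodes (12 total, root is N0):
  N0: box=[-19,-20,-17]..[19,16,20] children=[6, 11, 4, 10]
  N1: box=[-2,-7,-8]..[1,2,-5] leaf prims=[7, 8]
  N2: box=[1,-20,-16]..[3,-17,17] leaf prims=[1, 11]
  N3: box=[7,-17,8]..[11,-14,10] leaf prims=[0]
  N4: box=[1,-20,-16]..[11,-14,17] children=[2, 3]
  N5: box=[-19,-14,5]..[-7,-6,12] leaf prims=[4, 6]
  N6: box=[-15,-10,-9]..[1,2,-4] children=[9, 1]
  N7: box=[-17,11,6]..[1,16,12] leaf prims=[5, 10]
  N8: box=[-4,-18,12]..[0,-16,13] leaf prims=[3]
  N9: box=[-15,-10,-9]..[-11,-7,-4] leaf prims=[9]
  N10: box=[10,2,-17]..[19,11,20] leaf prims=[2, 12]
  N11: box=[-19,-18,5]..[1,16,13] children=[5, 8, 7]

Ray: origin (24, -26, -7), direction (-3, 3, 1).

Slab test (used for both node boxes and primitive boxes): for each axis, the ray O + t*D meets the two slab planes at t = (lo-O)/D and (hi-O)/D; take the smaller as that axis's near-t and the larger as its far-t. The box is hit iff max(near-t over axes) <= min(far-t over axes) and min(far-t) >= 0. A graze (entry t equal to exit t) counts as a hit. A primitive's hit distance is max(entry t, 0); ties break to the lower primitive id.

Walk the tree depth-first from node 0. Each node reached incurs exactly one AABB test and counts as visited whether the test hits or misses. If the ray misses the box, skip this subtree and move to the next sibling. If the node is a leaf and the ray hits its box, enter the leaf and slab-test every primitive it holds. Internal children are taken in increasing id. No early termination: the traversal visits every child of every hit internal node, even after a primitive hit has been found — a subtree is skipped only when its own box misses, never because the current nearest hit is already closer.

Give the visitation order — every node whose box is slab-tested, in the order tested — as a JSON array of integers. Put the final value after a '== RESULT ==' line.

Trace the traversal:
N0 x:[5/3,43/3] y:[2,14] z:[-10,27] -> hit [2,14], descend [4, 6, 10, 11]
  N4 x:[13/3,23/3] y:[2,4] z:[-9,24] -> miss, prune
  N6 x:[23/3,13] y:[16/3,28/3] z:[-2,3] -> miss, prune
  N10 x:[5/3,14/3] y:[28/3,37/3] z:[-10,27] -> miss, prune
  N11 x:[23/3,43/3] y:[8/3,14] z:[12,20] -> hit [12,14], descend [5, 7, 8]
    N5 x:[31/3,43/3] y:[4,20/3] z:[12,19] -> miss, prune
    N7 x:[23/3,41/3] y:[37/3,14] z:[13,19] -> hit [13,41/3] leaf, test {P5(miss), P10@t=13}
    N8 x:[8,28/3] y:[8/3,10/3] z:[19,20] -> miss, prune

Summary -> nodes [0, 4, 6, 10, 11, 5, 7, 8]; box-tests=8; leaf-entries=1; first=P10

== RESULT ==
[0, 4, 6, 10, 11, 5, 7, 8]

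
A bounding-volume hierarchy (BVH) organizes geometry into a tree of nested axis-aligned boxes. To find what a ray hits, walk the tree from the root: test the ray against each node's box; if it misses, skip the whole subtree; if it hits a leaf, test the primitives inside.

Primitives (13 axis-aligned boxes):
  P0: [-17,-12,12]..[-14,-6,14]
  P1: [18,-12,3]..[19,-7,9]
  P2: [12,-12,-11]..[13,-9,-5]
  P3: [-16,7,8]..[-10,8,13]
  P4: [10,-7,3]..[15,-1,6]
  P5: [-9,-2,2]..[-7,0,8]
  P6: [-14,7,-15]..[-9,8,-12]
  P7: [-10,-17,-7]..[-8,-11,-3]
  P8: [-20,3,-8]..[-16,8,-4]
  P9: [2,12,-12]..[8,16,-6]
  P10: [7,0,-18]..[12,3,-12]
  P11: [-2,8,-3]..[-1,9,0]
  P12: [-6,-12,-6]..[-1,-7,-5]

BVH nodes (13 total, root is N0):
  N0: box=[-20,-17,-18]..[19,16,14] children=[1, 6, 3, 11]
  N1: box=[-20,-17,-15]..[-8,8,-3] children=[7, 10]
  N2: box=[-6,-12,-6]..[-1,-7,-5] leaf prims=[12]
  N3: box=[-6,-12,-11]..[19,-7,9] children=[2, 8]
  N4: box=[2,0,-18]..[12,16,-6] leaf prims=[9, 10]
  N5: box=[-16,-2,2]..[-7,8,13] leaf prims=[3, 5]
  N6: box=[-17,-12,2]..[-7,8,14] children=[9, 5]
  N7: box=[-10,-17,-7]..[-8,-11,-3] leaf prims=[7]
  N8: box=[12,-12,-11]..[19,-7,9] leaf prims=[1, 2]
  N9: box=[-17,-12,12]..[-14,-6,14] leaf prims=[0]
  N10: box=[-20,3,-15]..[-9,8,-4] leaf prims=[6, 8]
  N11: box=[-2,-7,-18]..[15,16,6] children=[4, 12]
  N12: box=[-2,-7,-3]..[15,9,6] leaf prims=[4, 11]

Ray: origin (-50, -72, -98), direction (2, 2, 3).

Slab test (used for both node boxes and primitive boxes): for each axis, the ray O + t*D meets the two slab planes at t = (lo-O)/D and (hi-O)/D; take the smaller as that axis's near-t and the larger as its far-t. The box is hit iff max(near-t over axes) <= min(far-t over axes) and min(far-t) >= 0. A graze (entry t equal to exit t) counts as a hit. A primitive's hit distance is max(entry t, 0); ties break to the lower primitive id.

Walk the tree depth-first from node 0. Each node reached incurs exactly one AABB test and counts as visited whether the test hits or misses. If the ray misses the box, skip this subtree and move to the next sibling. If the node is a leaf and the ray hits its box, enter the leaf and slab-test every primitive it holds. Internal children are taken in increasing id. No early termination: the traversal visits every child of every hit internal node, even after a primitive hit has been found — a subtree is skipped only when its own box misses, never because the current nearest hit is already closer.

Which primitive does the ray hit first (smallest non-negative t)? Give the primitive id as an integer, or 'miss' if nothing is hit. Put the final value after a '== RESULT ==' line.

Walk:
N0 x:[15,69/2] y:[55/2,44] z:[80/3,112/3] -> hit [55/2,69/2], descend [1, 3, 6, 11]
  N1 x:[15,21] y:[55/2,40] z:[83/3,95/3] -> miss, prune
  N3 x:[22,69/2] y:[30,65/2] z:[29,107/3] -> hit [30,65/2], descend [2, 8]
    N2 x:[22,49/2] y:[30,65/2] z:[92/3,31] -> miss, prune
    N8 x:[31,69/2] y:[30,65/2] z:[29,107/3] -> hit [31,65/2] leaf, test {P1(miss), P2@t=31}
  N6 x:[33/2,43/2] y:[30,40] z:[100/3,112/3] -> miss, prune
  N11 x:[24,65/2] y:[65/2,44] z:[80/3,104/3] -> hit [65/2,65/2], descend [4, 12]
    N4 x:[26,31] y:[36,44] z:[80/3,92/3] -> miss, prune
    N12 x:[24,65/2] y:[65/2,81/2] z:[95/3,104/3] -> hit [65/2,65/2] leaf, test {P4(miss), P11(miss)}

Visited [0, 1, 3, 2, 8, 6, 11, 4, 12]. Tests: 9 box, 2 leaf. Nearest: P2.

== RESULT ==
2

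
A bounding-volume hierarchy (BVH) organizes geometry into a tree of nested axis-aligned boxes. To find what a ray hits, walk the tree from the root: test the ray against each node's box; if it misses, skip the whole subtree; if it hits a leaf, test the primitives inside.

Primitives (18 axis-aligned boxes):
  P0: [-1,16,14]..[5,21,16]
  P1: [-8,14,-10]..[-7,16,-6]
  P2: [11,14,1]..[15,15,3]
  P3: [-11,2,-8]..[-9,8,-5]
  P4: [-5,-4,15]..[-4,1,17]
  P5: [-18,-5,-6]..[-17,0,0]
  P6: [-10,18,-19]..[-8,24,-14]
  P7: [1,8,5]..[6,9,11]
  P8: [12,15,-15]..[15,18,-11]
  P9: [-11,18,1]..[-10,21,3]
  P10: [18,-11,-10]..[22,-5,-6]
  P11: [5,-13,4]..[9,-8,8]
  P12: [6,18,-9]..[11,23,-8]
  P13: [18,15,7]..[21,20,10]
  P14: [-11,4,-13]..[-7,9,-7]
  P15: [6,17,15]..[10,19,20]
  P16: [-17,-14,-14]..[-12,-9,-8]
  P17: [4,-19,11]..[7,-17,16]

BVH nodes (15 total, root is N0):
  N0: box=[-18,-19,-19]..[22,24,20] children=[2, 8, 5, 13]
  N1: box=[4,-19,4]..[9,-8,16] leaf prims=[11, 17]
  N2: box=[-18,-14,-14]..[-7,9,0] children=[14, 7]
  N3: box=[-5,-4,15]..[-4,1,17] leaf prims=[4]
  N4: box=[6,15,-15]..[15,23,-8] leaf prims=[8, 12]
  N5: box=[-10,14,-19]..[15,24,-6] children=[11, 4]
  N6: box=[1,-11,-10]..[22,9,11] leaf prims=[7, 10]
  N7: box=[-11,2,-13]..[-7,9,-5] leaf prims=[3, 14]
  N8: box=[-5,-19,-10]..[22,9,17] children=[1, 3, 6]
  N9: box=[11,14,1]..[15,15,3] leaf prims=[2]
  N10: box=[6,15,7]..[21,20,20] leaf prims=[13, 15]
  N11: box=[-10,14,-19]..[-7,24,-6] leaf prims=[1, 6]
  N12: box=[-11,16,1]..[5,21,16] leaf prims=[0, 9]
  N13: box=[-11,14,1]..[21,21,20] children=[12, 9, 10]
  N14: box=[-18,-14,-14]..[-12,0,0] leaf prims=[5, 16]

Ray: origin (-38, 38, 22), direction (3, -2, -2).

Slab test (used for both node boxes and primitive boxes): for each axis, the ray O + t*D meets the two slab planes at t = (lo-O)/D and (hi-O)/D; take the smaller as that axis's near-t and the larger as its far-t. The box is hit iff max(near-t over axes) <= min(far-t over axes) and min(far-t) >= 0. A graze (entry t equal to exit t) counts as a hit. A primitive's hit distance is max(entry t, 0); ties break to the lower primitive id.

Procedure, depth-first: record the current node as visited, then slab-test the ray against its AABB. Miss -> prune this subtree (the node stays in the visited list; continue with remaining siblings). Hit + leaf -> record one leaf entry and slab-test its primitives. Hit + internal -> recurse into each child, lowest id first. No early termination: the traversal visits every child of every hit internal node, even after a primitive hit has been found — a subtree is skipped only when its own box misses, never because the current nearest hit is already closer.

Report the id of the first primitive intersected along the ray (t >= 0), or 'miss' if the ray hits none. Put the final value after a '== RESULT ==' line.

Walk:
N0 x:[20/3,20] y:[7,57/2] z:[1,41/2] -> hit [7,20], descend [2, 5, 8, 13]
  N2 x:[20/3,31/3] y:[29/2,26] z:[11,18] -> miss, prune
  N5 x:[28/3,53/3] y:[7,12] z:[14,41/2] -> miss, prune
  N8 x:[11,20] y:[29/2,57/2] z:[5/2,16] -> hit [29/2,16], descend [1, 3, 6]
    N1 x:[14,47/3] y:[23,57/2] z:[3,9] -> miss, prune
    N3 x:[11,34/3] y:[37/2,21] z:[5/2,7/2] -> miss, prune
    N6 x:[13,20] y:[29/2,49/2] z:[11/2,16] -> hit [29/2,16] leaf, test {P7(miss), P10(miss)}
  N13 x:[9,59/3] y:[17/2,12] z:[1,21/2] -> hit [9,21/2], descend [9, 10, 12]
    N9 x:[49/3,53/3] y:[23/2,12] z:[19/2,21/2] -> miss, prune
    N10 x:[44/3,59/3] y:[9,23/2] z:[1,15/2] -> miss, prune
    N12 x:[9,43/3] y:[17/2,11] z:[3,21/2] -> hit [9,21/2] leaf, test {P0(miss), P9(miss)}

Visited [0, 2, 5, 8, 1, 3, 6, 13, 9, 10, 12]. Tests: 11 box, 2 leaf. Nearest: miss.

== RESULT ==
miss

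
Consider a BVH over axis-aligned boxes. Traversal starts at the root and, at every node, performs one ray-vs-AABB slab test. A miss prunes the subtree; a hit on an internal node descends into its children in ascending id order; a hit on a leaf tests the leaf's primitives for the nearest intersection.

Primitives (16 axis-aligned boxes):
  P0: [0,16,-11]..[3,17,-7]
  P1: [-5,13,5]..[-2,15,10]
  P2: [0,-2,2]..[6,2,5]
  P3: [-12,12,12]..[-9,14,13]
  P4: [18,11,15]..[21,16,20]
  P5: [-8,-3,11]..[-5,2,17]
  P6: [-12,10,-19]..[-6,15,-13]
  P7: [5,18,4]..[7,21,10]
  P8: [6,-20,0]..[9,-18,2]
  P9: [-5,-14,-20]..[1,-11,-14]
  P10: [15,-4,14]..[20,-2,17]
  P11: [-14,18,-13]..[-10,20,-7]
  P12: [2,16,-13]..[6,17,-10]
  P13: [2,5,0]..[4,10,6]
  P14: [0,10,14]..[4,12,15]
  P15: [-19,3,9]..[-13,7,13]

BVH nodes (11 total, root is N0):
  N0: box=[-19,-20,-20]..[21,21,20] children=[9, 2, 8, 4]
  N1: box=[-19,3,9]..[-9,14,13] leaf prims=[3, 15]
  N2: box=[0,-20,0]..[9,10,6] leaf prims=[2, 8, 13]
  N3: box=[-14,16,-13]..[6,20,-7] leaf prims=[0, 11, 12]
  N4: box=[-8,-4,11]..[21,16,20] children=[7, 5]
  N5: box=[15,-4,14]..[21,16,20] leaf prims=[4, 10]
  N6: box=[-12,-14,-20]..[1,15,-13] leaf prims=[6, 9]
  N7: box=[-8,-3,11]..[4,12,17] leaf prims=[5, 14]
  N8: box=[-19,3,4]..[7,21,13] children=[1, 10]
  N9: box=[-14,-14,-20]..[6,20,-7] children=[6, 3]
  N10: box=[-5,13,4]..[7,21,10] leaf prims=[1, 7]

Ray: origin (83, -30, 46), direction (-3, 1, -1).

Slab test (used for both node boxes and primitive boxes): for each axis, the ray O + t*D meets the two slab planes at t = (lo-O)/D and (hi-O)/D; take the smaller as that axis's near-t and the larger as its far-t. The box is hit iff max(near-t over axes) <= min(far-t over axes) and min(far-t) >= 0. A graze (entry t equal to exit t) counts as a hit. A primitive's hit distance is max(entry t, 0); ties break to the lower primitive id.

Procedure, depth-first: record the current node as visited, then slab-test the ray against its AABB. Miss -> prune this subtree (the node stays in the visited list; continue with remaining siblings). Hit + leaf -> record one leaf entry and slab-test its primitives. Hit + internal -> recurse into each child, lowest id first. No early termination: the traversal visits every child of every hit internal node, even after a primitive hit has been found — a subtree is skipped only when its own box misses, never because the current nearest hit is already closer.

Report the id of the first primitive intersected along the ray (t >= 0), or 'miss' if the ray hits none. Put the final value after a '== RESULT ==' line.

Walk:
N0 x:[62/3,34] y:[10,51] z:[26,66] -> hit [26,34], descend [2, 4, 8, 9]
  N2 x:[74/3,83/3] y:[10,40] z:[40,46] -> miss, prune
  N4 x:[62/3,91/3] y:[26,46] z:[26,35] -> hit [26,91/3], descend [5, 7]
    N5 x:[62/3,68/3] y:[26,46] z:[26,32] -> miss, prune
    N7 x:[79/3,91/3] y:[27,42] z:[29,35] -> hit [29,91/3] leaf, test {P5@t=88/3, P14(miss)}
  N8 x:[76/3,34] y:[33,51] z:[33,42] -> hit [33,34], descend [1, 10]
    N1 x:[92/3,34] y:[33,44] z:[33,37] -> hit [33,34] leaf, test {P3(miss), P15@t=33}
    N10 x:[76/3,88/3] y:[43,51] z:[36,42] -> miss, prune
  N9 x:[77/3,97/3] y:[16,50] z:[53,66] -> miss, prune

Summary -> nodes [0, 2, 4, 5, 7, 8, 1, 10, 9]; box-tests=9; leaf-entries=2; first=P5

== RESULT ==
5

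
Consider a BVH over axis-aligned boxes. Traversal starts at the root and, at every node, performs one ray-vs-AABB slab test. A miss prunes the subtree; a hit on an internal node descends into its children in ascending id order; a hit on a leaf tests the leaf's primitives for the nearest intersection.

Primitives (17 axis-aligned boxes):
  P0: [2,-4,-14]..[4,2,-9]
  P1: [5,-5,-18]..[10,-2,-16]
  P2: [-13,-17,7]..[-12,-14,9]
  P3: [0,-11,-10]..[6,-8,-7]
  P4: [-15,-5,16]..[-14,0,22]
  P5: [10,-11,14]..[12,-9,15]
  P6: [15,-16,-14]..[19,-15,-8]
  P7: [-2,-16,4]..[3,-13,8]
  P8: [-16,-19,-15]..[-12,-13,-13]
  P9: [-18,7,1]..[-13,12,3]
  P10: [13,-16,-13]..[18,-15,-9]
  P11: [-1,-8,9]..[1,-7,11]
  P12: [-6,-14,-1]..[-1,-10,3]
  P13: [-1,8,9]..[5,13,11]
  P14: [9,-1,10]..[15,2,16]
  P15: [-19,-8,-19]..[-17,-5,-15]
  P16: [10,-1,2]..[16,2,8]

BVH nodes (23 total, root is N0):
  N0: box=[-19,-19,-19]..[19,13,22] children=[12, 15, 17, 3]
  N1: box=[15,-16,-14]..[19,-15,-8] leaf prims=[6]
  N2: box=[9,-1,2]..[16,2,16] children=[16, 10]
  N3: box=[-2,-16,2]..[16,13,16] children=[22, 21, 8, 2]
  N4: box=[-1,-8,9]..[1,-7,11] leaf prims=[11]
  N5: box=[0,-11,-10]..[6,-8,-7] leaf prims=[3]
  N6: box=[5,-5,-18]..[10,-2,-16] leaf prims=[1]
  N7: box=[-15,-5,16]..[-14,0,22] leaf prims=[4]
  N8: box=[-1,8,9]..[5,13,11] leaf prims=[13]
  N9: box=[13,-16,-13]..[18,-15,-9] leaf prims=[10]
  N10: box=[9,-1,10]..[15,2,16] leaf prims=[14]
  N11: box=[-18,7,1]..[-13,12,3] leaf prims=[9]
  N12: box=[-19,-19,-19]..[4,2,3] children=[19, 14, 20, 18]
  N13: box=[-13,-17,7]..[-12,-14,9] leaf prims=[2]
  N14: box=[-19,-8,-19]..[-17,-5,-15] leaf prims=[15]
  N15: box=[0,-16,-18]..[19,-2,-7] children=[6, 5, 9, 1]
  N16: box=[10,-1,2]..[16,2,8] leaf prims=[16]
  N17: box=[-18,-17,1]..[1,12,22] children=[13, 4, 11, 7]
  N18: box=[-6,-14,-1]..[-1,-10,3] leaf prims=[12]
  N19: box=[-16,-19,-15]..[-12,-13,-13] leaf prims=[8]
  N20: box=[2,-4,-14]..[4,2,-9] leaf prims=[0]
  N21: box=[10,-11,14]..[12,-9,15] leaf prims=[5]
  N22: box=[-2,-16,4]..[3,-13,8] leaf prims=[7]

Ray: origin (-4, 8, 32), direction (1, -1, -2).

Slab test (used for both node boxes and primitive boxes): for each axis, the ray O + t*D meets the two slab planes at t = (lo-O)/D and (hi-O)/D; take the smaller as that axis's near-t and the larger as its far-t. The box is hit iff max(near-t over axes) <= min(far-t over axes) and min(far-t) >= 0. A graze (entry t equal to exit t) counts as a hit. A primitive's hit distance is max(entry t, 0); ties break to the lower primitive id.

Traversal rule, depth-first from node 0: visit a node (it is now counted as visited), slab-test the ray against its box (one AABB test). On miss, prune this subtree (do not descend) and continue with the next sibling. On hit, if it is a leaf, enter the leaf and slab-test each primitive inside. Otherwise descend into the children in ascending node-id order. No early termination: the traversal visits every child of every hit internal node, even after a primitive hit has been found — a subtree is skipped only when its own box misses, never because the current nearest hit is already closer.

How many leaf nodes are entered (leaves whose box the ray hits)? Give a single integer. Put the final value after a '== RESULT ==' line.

Trace the traversal:
N0 x:[-15,23] y:[-5,27] z:[5,51/2] -> hit [5,23], descend [3, 12, 15, 17]
  N3 x:[2,20] y:[-5,24] z:[8,15] -> hit [8,15], descend [2, 8, 21, 22]
    N2 x:[13,20] y:[6,9] z:[8,15] -> miss, prune
    N8 x:[3,9] y:[-5,0] z:[21/2,23/2] -> miss, prune
    N21 x:[14,16] y:[17,19] z:[17/2,9] -> miss, prune
    N22 x:[2,7] y:[21,24] z:[12,14] -> miss, prune
  N12 x:[-15,8] y:[6,27] z:[29/2,51/2] -> miss, prune
  N15 x:[4,23] y:[10,24] z:[39/2,25] -> hit [39/2,23], descend [1, 5, 6, 9]
    N1 x:[19,23] y:[23,24] z:[20,23] -> hit [23,23] leaf, test {P6@t=23}
    N5 x:[4,10] y:[16,19] z:[39/2,21] -> miss, prune
    N6 x:[9,14] y:[10,13] z:[24,25] -> miss, prune
    N9 x:[17,22] y:[23,24] z:[41/2,45/2] -> miss, prune
  N17 x:[-14,5] y:[-4,25] z:[5,31/2] -> hit [5,5], descend [4, 7, 11, 13]
    N4 x:[3,5] y:[15,16] z:[21/2,23/2] -> miss, prune
    N7 x:[-11,-10] y:[8,13] z:[5,8] -> miss, prune
    N11 x:[-14,-9] y:[-4,1] z:[29/2,31/2] -> miss, prune
    N13 x:[-9,-8] y:[22,25] z:[23/2,25/2] -> miss, prune

Visited [0, 3, 2, 8, 21, 22, 12, 15, 1, 5, 6, 9, 17, 4, 7, 11, 13]. Tests: 17 box, 1 leaf. Nearest: P6.

== RESULT ==
1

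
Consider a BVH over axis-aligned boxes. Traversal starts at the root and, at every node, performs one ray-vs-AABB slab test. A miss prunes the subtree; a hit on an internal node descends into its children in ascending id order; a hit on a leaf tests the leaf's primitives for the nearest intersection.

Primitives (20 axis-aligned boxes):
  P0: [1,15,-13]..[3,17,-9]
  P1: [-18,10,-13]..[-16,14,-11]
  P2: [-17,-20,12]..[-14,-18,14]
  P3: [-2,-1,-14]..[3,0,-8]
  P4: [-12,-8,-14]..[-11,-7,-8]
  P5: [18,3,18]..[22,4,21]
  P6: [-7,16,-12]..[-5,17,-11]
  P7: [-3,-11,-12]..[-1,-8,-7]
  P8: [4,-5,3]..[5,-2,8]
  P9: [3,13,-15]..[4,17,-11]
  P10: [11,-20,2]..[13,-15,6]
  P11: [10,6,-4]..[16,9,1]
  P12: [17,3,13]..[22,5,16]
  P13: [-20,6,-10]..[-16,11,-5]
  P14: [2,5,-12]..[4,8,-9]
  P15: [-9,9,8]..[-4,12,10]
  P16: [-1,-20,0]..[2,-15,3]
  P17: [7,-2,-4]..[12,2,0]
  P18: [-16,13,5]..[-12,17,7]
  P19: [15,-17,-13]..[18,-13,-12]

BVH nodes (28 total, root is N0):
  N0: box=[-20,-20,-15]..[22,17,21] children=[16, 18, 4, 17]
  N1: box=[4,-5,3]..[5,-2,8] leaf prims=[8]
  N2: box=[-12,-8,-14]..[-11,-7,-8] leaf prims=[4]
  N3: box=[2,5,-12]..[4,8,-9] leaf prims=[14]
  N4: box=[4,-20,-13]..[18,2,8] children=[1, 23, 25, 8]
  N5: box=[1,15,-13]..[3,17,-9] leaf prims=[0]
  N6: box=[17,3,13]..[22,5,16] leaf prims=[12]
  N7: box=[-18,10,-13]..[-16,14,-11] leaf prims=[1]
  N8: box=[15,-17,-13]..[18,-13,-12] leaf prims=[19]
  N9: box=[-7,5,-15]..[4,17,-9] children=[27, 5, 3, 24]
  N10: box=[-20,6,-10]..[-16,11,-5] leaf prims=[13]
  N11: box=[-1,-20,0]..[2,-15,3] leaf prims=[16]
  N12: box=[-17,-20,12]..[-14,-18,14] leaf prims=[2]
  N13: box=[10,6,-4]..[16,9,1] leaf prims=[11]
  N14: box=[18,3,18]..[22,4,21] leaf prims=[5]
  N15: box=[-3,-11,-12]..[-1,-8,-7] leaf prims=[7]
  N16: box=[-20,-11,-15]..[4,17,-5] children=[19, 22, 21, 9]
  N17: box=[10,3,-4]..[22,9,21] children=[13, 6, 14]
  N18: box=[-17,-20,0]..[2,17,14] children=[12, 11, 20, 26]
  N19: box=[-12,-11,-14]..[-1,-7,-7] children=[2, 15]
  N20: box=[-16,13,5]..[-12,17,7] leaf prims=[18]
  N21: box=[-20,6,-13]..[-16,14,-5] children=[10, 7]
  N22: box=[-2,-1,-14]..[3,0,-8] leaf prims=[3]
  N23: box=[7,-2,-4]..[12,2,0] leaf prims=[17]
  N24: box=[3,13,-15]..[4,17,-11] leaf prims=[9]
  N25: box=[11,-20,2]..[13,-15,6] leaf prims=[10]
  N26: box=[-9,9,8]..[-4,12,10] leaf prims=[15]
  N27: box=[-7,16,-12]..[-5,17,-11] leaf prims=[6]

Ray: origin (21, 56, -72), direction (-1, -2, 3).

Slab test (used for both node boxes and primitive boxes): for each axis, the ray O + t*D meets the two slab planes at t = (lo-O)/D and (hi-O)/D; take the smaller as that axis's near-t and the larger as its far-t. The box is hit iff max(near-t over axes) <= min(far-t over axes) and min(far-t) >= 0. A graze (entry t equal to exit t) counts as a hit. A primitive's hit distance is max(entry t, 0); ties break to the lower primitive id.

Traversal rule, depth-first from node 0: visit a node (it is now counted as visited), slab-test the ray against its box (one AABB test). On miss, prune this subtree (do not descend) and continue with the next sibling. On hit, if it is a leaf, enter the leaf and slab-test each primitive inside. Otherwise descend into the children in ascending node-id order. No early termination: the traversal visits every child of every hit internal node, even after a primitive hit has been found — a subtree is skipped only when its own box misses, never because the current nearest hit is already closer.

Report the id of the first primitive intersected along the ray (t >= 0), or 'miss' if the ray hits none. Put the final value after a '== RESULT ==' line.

Trace the traversal:
N0 x:[-1,41] y:[39/2,38] z:[19,31] -> hit [39/2,31], descend [4, 16, 17, 18]
  N4 x:[3,17] y:[27,38] z:[59/3,80/3] -> miss, prune
  N16 x:[17,41] y:[39/2,67/2] z:[19,67/3] -> hit [39/2,67/3], descend [9, 19, 21, 22]
    N9 x:[17,28] y:[39/2,51/2] z:[19,21] -> hit [39/2,21], descend [3, 5, 24, 27]
      N3 x:[17,19] y:[24,51/2] z:[20,21] -> miss, prune
      N5 x:[18,20] y:[39/2,41/2] z:[59/3,21] -> hit [59/3,20] leaf, test {P0@t=59/3}
      N24 x:[17,18] y:[39/2,43/2] z:[19,61/3] -> miss, prune
      N27 x:[26,28] y:[39/2,20] z:[20,61/3] -> miss, prune
    N19 x:[22,33] y:[63/2,67/2] z:[58/3,65/3] -> miss, prune
    N21 x:[37,41] y:[21,25] z:[59/3,67/3] -> miss, prune
    N22 x:[18,23] y:[28,57/2] z:[58/3,64/3] -> miss, prune
  N17 x:[-1,11] y:[47/2,53/2] z:[68/3,31] -> miss, prune
  N18 x:[19,38] y:[39/2,38] z:[24,86/3] -> hit [24,86/3], descend [11, 12, 20, 26]
    N11 x:[19,22] y:[71/2,38] z:[24,25] -> miss, prune
    N12 x:[35,38] y:[37,38] z:[28,86/3] -> miss, prune
    N20 x:[33,37] y:[39/2,43/2] z:[77/3,79/3] -> miss, prune
    N26 x:[25,30] y:[22,47/2] z:[80/3,82/3] -> miss, prune

order=[0, 4, 16, 9, 3, 5, 24, 27, 19, 21, 22, 17, 18, 11, 12, 20, 26]  |boxes|=17  |leaves|=1  hit=P0

== RESULT ==
0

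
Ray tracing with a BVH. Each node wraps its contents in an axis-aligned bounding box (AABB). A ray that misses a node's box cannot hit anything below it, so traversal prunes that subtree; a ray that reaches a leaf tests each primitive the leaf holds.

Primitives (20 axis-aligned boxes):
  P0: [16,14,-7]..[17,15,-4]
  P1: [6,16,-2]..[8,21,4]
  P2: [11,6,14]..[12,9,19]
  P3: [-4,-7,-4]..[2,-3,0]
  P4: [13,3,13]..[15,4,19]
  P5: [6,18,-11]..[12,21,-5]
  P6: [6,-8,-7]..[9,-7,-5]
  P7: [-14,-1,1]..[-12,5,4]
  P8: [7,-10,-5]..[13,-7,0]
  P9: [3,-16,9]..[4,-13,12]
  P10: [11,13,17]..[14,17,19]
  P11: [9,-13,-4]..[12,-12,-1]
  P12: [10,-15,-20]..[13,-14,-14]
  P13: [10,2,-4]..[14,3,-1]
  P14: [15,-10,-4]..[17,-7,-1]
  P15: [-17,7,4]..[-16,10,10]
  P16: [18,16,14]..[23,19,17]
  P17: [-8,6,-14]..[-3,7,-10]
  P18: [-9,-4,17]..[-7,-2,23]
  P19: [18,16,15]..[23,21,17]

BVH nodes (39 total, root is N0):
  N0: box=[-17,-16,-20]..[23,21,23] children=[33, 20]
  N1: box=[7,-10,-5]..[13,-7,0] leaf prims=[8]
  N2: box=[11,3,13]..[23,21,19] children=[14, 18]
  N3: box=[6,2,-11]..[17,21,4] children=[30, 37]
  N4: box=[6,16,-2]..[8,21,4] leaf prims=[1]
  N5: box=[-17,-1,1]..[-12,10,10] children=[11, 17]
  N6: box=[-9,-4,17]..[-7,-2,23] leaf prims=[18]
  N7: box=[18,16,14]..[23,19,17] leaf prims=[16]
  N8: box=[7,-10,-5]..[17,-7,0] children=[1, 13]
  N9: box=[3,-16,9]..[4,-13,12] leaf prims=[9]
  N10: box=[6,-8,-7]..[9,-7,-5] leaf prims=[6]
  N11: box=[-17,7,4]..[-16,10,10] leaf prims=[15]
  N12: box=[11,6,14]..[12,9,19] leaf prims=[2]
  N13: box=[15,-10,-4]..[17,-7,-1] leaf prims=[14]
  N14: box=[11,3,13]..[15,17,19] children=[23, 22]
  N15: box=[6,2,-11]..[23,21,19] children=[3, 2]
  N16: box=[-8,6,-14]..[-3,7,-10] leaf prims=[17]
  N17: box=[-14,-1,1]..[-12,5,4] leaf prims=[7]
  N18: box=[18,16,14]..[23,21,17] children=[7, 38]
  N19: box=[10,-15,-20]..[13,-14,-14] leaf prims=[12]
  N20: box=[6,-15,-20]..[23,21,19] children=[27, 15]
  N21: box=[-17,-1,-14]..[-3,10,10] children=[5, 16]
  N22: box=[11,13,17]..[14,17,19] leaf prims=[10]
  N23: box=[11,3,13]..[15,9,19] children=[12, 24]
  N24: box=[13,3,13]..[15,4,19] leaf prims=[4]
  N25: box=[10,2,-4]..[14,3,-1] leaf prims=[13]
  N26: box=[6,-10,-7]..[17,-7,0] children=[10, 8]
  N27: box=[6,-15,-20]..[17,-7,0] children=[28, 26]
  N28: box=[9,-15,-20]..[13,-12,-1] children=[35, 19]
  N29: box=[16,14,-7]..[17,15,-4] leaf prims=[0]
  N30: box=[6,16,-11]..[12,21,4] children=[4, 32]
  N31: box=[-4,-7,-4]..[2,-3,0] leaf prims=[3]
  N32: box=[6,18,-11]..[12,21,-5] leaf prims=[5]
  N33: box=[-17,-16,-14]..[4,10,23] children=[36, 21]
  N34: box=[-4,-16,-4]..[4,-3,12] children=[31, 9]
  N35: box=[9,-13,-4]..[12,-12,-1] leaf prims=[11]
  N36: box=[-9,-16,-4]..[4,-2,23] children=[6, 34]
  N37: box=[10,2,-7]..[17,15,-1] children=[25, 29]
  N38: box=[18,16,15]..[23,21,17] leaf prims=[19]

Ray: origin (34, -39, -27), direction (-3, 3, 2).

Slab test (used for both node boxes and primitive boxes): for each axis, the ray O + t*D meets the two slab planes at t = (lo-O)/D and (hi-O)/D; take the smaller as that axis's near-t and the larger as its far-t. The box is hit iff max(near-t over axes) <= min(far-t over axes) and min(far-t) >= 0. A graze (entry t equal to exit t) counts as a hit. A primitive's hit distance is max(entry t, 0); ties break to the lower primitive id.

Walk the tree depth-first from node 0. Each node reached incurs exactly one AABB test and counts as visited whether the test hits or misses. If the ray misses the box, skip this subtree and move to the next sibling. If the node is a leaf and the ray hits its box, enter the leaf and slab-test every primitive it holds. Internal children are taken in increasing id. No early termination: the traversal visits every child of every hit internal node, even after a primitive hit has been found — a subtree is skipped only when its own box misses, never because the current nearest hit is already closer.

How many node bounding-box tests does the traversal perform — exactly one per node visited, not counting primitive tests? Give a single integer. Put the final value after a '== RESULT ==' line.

Trace the traversal:
N0 x:[11/3,17] y:[23/3,20] z:[7/2,25] -> hit [23/3,17], descend [20, 33]
  N20 x:[11/3,28/3] y:[8,20] z:[7/2,23] -> hit [8,28/3], descend [15, 27]
    N15 x:[11/3,28/3] y:[41/3,20] z:[8,23] -> miss, prune
    N27 x:[17/3,28/3] y:[8,32/3] z:[7/2,27/2] -> hit [8,28/3], descend [26, 28]
      N26 x:[17/3,28/3] y:[29/3,32/3] z:[10,27/2] -> miss, prune
      N28 x:[7,25/3] y:[8,9] z:[7/2,13] -> hit [8,25/3], descend [19, 35]
        N19 x:[7,8] y:[8,25/3] z:[7/2,13/2] -> miss, prune
        N35 x:[22/3,25/3] y:[26/3,9] z:[23/2,13] -> miss, prune
  N33 x:[10,17] y:[23/3,49/3] z:[13/2,25] -> hit [10,49/3], descend [21, 36]
    N21 x:[37/3,17] y:[38/3,49/3] z:[13/2,37/2] -> hit [38/3,49/3], descend [5, 16]
      N5 x:[46/3,17] y:[38/3,49/3] z:[14,37/2] -> hit [46/3,49/3], descend [11, 17]
        N11 x:[50/3,17] y:[46/3,49/3] z:[31/2,37/2] -> miss, prune
        N17 x:[46/3,16] y:[38/3,44/3] z:[14,31/2] -> miss, prune
      N16 x:[37/3,14] y:[15,46/3] z:[13/2,17/2] -> miss, prune
    N36 x:[10,43/3] y:[23/3,37/3] z:[23/2,25] -> hit [23/2,37/3], descend [6, 34]
      N6 x:[41/3,43/3] y:[35/3,37/3] z:[22,25] -> miss, prune
      N34 x:[10,38/3] y:[23/3,12] z:[23/2,39/2] -> hit [23/2,12], descend [9, 31]
        N9 x:[10,31/3] y:[23/3,26/3] z:[18,39/2] -> miss, prune
        N31 x:[32/3,38/3] y:[32/3,12] z:[23/2,27/2] -> hit [23/2,12] leaf, test {P3@t=23/2}

19 AABB tests over nodes [0, 20, 15, 27, 26, 28, 19, 35, 33, 21, 5, 11, 17, 16, 36, 6, 34, 9, 31]; 1 leaf entered; closest P3.

== RESULT ==
19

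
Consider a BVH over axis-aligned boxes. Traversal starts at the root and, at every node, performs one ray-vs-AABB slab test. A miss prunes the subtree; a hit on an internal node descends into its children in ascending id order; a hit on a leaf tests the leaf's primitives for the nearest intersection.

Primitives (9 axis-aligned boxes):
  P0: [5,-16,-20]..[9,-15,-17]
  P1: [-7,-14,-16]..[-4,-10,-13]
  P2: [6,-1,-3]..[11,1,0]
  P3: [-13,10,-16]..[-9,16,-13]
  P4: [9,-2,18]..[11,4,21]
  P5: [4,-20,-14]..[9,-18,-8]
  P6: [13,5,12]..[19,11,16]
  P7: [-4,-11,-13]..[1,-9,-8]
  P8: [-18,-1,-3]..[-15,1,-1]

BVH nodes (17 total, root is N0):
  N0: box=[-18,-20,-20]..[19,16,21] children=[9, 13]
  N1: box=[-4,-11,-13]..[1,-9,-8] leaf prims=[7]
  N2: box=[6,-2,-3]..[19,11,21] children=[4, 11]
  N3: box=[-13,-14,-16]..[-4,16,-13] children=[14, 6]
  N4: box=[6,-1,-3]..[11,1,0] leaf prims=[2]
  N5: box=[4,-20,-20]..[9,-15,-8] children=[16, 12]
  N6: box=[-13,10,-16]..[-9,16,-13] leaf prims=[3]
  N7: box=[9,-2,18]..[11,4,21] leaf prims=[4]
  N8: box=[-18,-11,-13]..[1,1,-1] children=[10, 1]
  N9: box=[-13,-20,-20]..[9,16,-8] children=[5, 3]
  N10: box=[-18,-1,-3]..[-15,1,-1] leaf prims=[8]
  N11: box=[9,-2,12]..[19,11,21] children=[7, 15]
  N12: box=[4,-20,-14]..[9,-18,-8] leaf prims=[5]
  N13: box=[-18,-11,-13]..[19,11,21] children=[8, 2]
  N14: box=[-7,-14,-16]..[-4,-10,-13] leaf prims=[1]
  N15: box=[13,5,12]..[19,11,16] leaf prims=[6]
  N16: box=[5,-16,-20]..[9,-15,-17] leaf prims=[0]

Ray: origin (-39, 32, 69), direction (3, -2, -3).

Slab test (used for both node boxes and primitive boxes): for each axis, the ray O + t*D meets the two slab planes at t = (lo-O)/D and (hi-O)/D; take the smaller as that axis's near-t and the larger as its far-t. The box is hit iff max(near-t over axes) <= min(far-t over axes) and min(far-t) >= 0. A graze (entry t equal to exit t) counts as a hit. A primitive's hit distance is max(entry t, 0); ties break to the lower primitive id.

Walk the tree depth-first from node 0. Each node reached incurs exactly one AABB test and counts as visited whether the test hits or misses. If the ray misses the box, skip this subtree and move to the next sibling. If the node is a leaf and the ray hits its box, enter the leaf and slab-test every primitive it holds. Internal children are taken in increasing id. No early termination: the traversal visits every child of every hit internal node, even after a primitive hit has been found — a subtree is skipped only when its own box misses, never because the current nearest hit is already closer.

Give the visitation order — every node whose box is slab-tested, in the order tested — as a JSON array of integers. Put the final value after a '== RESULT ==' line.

Traverse from the root:
N0 x:[7,58/3] y:[8,26] z:[16,89/3] -> hit [16,58/3], descend [9, 13]
  N9 x:[26/3,16] y:[8,26] z:[77/3,89/3] -> miss, prune
  N13 x:[7,58/3] y:[21/2,43/2] z:[16,82/3] -> hit [16,58/3], descend [2, 8]
    N2 x:[15,58/3] y:[21/2,17] z:[16,24] -> hit [16,17], descend [4, 11]
      N4 x:[15,50/3] y:[31/2,33/2] z:[23,24] -> miss, prune
      N11 x:[16,58/3] y:[21/2,17] z:[16,19] -> hit [16,17], descend [7, 15]
        N7 x:[16,50/3] y:[14,17] z:[16,17] -> hit [16,50/3] leaf, test {P4@t=16}
        N15 x:[52/3,58/3] y:[21/2,27/2] z:[53/3,19] -> miss, prune
    N8 x:[7,40/3] y:[31/2,43/2] z:[70/3,82/3] -> miss, prune

Visited [0, 9, 13, 2, 4, 11, 7, 15, 8]. Tests: 9 box, 1 leaf. Nearest: P4.

== RESULT ==
[0, 9, 13, 2, 4, 11, 7, 15, 8]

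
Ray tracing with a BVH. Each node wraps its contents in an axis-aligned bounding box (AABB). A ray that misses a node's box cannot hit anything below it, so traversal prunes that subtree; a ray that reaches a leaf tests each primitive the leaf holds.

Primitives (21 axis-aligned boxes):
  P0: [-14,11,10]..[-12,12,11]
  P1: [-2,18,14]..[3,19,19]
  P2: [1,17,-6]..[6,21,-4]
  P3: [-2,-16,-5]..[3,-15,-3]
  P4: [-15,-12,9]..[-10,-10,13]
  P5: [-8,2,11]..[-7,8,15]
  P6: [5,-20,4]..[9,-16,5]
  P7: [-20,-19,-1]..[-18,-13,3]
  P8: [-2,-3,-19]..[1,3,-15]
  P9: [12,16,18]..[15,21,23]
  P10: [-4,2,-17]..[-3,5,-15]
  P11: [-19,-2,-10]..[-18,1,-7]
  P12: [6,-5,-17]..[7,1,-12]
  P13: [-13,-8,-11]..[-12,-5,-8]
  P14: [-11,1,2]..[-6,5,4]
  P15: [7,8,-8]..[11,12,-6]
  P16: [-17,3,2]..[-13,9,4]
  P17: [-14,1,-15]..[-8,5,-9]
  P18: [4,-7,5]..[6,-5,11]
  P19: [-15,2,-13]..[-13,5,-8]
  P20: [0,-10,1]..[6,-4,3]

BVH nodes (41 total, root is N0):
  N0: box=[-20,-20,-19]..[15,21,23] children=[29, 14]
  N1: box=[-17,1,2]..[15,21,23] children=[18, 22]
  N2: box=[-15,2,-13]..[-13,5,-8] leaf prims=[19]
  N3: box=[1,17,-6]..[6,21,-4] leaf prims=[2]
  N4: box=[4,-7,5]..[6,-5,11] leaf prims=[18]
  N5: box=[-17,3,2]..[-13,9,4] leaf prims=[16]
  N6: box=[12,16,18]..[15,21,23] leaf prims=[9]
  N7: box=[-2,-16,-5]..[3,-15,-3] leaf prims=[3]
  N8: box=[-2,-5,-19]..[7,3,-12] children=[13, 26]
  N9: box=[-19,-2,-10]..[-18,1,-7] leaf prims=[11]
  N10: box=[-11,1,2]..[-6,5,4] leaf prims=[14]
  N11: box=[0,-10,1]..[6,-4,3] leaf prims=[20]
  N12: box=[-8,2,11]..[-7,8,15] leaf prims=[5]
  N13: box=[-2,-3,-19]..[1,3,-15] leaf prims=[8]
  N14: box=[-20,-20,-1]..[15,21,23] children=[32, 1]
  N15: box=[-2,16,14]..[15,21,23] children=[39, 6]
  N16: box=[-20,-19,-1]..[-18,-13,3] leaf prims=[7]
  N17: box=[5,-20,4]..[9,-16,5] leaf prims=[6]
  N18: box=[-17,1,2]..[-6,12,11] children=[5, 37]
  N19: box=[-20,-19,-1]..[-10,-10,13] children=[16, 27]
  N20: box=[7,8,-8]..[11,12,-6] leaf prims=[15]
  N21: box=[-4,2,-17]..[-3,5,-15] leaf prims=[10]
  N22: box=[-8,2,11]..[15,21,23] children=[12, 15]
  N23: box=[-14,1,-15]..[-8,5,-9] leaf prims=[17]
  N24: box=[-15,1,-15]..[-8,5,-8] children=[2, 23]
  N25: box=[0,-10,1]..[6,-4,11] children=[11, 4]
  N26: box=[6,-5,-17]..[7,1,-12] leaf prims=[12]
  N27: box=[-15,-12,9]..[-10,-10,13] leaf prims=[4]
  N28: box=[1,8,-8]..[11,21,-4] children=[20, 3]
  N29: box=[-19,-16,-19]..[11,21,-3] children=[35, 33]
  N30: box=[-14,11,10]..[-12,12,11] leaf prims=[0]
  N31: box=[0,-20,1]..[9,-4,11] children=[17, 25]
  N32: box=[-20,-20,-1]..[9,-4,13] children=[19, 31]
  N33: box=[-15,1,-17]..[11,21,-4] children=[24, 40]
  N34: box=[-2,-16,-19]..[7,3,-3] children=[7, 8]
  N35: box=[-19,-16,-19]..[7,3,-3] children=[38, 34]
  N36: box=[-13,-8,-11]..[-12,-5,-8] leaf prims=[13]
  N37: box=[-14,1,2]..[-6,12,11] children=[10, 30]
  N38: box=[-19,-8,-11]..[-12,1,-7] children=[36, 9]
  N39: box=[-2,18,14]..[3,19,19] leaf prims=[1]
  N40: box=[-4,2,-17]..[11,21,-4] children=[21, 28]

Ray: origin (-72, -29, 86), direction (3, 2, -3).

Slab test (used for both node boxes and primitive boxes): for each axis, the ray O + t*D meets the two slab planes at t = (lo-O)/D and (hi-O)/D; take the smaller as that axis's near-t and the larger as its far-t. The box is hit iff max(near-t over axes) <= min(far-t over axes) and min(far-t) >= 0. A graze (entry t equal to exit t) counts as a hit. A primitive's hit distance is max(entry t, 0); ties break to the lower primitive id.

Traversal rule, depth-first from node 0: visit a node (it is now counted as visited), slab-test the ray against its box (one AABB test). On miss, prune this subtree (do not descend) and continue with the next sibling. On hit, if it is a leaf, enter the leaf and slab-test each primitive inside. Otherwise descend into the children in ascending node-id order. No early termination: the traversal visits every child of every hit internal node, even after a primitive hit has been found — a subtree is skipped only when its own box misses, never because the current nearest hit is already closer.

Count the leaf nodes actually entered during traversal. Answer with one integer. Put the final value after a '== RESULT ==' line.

Walk:
N0 x:[52/3,29] y:[9/2,25] z:[21,35] -> hit [21,25], descend [14, 29]
  N14 x:[52/3,29] y:[9/2,25] z:[21,29] -> hit [21,25], descend [1, 32]
    N1 x:[55/3,29] y:[15,25] z:[21,28] -> hit [21,25], descend [18, 22]
      N18 x:[55/3,22] y:[15,41/2] z:[25,28] -> miss, prune
      N22 x:[64/3,29] y:[31/2,25] z:[21,25] -> hit [64/3,25], descend [12, 15]
        N12 x:[64/3,65/3] y:[31/2,37/2] z:[71/3,25] -> miss, prune
        N15 x:[70/3,29] y:[45/2,25] z:[21,24] -> hit [70/3,24], descend [6, 39]
          N6 x:[28,29] y:[45/2,25] z:[21,68/3] -> miss, prune
          N39 x:[70/3,25] y:[47/2,24] z:[67/3,24] -> hit [47/2,24] leaf, test {P1@t=47/2}
    N32 x:[52/3,27] y:[9/2,25/2] z:[73/3,29] -> miss, prune
  N29 x:[53/3,83/3] y:[13/2,25] z:[89/3,35] -> miss, prune

order=[0, 14, 1, 18, 22, 12, 15, 6, 39, 32, 29]  |boxes|=11  |leaves|=1  hit=P1

== RESULT ==
1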